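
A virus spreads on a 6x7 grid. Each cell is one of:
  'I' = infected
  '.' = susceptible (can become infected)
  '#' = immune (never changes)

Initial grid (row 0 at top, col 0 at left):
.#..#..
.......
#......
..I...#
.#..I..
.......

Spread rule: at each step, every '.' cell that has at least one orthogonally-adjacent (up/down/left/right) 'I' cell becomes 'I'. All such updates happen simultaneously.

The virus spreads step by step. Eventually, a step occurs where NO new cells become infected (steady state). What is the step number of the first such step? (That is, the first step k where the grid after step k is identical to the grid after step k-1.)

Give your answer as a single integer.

Step 0 (initial): 2 infected
Step 1: +8 new -> 10 infected
Step 2: +10 new -> 20 infected
Step 3: +8 new -> 28 infected
Step 4: +5 new -> 33 infected
Step 5: +3 new -> 36 infected
Step 6: +1 new -> 37 infected
Step 7: +0 new -> 37 infected

Answer: 7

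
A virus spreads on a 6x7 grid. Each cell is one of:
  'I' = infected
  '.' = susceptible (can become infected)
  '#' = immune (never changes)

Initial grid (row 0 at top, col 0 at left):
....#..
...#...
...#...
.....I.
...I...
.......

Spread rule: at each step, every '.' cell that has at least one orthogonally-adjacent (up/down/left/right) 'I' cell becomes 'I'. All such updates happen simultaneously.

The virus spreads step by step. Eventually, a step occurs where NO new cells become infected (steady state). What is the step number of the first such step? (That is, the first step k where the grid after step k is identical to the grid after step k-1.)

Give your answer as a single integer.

Answer: 8

Derivation:
Step 0 (initial): 2 infected
Step 1: +8 new -> 10 infected
Step 2: +9 new -> 19 infected
Step 3: +8 new -> 27 infected
Step 4: +5 new -> 32 infected
Step 5: +3 new -> 35 infected
Step 6: +3 new -> 38 infected
Step 7: +1 new -> 39 infected
Step 8: +0 new -> 39 infected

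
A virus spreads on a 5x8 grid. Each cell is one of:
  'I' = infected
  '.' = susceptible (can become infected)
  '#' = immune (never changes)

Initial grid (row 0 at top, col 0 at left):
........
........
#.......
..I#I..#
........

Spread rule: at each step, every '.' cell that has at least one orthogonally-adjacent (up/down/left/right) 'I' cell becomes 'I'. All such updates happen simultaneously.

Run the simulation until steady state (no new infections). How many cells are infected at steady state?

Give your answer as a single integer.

Step 0 (initial): 2 infected
Step 1: +6 new -> 8 infected
Step 2: +10 new -> 18 infected
Step 3: +8 new -> 26 infected
Step 4: +7 new -> 33 infected
Step 5: +3 new -> 36 infected
Step 6: +1 new -> 37 infected
Step 7: +0 new -> 37 infected

Answer: 37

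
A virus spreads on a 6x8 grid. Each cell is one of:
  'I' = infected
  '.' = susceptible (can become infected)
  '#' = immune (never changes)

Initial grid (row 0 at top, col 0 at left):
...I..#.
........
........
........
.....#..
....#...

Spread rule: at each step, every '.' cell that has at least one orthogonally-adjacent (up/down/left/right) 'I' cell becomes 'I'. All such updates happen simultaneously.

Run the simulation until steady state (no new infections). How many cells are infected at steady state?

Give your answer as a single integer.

Answer: 45

Derivation:
Step 0 (initial): 1 infected
Step 1: +3 new -> 4 infected
Step 2: +5 new -> 9 infected
Step 3: +6 new -> 15 infected
Step 4: +7 new -> 22 infected
Step 5: +8 new -> 30 infected
Step 6: +6 new -> 36 infected
Step 7: +4 new -> 40 infected
Step 8: +3 new -> 43 infected
Step 9: +2 new -> 45 infected
Step 10: +0 new -> 45 infected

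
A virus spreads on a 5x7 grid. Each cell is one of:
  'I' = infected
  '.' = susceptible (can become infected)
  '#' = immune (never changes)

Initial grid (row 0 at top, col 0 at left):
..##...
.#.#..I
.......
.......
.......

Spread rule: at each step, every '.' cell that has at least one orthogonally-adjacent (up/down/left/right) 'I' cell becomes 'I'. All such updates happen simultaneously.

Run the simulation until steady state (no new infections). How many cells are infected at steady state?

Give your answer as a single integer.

Answer: 31

Derivation:
Step 0 (initial): 1 infected
Step 1: +3 new -> 4 infected
Step 2: +4 new -> 8 infected
Step 3: +4 new -> 12 infected
Step 4: +3 new -> 15 infected
Step 5: +3 new -> 18 infected
Step 6: +4 new -> 22 infected
Step 7: +3 new -> 25 infected
Step 8: +3 new -> 28 infected
Step 9: +2 new -> 30 infected
Step 10: +1 new -> 31 infected
Step 11: +0 new -> 31 infected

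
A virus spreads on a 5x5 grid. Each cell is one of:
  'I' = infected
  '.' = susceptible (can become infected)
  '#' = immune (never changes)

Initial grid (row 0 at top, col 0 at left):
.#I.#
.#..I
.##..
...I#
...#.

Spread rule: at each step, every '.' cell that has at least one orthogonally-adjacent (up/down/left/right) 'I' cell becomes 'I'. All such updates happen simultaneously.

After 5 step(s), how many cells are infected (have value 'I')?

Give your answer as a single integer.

Answer: 16

Derivation:
Step 0 (initial): 3 infected
Step 1: +6 new -> 9 infected
Step 2: +2 new -> 11 infected
Step 3: +2 new -> 13 infected
Step 4: +2 new -> 15 infected
Step 5: +1 new -> 16 infected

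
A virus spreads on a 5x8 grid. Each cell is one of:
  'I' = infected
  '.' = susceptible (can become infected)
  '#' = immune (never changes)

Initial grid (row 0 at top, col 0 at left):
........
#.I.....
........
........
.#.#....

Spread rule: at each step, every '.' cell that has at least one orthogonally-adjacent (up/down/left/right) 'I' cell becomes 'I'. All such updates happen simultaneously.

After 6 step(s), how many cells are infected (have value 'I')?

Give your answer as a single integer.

Step 0 (initial): 1 infected
Step 1: +4 new -> 5 infected
Step 2: +6 new -> 11 infected
Step 3: +8 new -> 19 infected
Step 4: +5 new -> 24 infected
Step 5: +6 new -> 30 infected
Step 6: +4 new -> 34 infected

Answer: 34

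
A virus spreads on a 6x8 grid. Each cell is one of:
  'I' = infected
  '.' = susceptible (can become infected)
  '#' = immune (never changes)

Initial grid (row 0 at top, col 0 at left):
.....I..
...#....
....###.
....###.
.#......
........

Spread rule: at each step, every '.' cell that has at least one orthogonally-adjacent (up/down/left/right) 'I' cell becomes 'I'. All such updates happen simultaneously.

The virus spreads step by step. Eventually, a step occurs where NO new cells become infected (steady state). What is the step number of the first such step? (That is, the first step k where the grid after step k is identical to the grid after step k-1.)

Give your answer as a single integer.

Step 0 (initial): 1 infected
Step 1: +3 new -> 4 infected
Step 2: +4 new -> 8 infected
Step 3: +2 new -> 10 infected
Step 4: +3 new -> 13 infected
Step 5: +4 new -> 17 infected
Step 6: +5 new -> 22 infected
Step 7: +6 new -> 28 infected
Step 8: +5 new -> 33 infected
Step 9: +5 new -> 38 infected
Step 10: +2 new -> 40 infected
Step 11: +0 new -> 40 infected

Answer: 11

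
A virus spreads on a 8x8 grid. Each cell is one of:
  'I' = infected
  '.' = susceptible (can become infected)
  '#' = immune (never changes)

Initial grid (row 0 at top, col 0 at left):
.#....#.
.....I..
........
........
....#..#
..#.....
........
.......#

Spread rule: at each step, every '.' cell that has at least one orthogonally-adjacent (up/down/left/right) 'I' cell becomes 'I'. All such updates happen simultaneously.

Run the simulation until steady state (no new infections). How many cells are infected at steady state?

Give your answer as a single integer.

Answer: 58

Derivation:
Step 0 (initial): 1 infected
Step 1: +4 new -> 5 infected
Step 2: +6 new -> 11 infected
Step 3: +8 new -> 19 infected
Step 4: +7 new -> 26 infected
Step 5: +7 new -> 33 infected
Step 6: +9 new -> 42 infected
Step 7: +6 new -> 48 infected
Step 8: +4 new -> 52 infected
Step 9: +3 new -> 55 infected
Step 10: +2 new -> 57 infected
Step 11: +1 new -> 58 infected
Step 12: +0 new -> 58 infected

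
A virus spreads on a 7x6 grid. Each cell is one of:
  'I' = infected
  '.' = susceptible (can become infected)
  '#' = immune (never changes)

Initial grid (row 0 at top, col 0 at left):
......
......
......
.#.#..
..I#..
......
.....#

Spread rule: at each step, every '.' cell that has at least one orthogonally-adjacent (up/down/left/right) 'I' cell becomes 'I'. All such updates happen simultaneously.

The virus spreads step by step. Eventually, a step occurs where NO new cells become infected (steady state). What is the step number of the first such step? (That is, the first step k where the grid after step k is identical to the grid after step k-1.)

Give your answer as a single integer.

Answer: 8

Derivation:
Step 0 (initial): 1 infected
Step 1: +3 new -> 4 infected
Step 2: +5 new -> 9 infected
Step 3: +8 new -> 17 infected
Step 4: +9 new -> 26 infected
Step 5: +7 new -> 33 infected
Step 6: +4 new -> 37 infected
Step 7: +1 new -> 38 infected
Step 8: +0 new -> 38 infected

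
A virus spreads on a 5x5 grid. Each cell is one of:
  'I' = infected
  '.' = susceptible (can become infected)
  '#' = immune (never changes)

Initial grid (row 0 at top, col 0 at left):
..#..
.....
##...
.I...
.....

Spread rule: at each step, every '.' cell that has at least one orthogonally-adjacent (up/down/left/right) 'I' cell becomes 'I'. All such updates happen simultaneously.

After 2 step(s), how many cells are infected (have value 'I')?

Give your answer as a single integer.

Answer: 8

Derivation:
Step 0 (initial): 1 infected
Step 1: +3 new -> 4 infected
Step 2: +4 new -> 8 infected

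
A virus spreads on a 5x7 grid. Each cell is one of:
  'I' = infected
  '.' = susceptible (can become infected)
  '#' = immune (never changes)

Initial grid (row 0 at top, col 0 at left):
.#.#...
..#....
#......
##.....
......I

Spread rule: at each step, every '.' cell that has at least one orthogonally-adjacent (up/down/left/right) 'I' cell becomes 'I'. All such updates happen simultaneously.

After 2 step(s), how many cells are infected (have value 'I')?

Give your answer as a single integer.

Answer: 6

Derivation:
Step 0 (initial): 1 infected
Step 1: +2 new -> 3 infected
Step 2: +3 new -> 6 infected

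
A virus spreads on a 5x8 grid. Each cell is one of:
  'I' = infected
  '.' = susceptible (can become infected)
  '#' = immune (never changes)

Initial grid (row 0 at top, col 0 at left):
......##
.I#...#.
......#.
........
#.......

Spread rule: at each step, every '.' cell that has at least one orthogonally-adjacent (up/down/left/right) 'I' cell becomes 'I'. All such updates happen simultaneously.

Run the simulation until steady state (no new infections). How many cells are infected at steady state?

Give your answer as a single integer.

Step 0 (initial): 1 infected
Step 1: +3 new -> 4 infected
Step 2: +5 new -> 9 infected
Step 3: +5 new -> 14 infected
Step 4: +5 new -> 19 infected
Step 5: +5 new -> 24 infected
Step 6: +3 new -> 27 infected
Step 7: +2 new -> 29 infected
Step 8: +2 new -> 31 infected
Step 9: +2 new -> 33 infected
Step 10: +1 new -> 34 infected
Step 11: +0 new -> 34 infected

Answer: 34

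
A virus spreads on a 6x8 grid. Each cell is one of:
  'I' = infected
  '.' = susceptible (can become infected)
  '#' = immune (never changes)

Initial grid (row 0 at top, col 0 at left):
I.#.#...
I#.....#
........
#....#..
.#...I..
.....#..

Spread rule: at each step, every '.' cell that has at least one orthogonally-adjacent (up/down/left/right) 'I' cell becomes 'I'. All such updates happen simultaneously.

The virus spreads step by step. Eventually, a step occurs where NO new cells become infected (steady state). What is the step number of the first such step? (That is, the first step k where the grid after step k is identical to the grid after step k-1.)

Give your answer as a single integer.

Answer: 8

Derivation:
Step 0 (initial): 3 infected
Step 1: +4 new -> 7 infected
Step 2: +7 new -> 14 infected
Step 3: +9 new -> 23 infected
Step 4: +8 new -> 31 infected
Step 5: +4 new -> 35 infected
Step 6: +4 new -> 39 infected
Step 7: +1 new -> 40 infected
Step 8: +0 new -> 40 infected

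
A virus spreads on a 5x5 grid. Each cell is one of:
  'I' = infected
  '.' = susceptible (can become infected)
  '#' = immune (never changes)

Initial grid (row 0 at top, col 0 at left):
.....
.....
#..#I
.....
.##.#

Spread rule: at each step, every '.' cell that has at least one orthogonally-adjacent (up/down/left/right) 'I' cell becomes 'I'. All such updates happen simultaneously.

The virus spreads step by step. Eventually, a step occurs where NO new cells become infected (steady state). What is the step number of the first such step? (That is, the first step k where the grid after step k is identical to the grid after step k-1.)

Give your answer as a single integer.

Step 0 (initial): 1 infected
Step 1: +2 new -> 3 infected
Step 2: +3 new -> 6 infected
Step 3: +4 new -> 10 infected
Step 4: +4 new -> 14 infected
Step 5: +4 new -> 18 infected
Step 6: +2 new -> 20 infected
Step 7: +0 new -> 20 infected

Answer: 7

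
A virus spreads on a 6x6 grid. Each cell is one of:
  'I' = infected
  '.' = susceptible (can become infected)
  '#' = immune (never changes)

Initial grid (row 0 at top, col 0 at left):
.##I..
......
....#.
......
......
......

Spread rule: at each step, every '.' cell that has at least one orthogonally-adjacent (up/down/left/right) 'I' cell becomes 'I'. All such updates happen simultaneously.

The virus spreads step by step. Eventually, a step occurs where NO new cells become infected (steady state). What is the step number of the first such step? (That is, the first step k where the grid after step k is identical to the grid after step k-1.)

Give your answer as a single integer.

Answer: 9

Derivation:
Step 0 (initial): 1 infected
Step 1: +2 new -> 3 infected
Step 2: +4 new -> 7 infected
Step 3: +4 new -> 11 infected
Step 4: +6 new -> 17 infected
Step 5: +7 new -> 24 infected
Step 6: +5 new -> 29 infected
Step 7: +3 new -> 32 infected
Step 8: +1 new -> 33 infected
Step 9: +0 new -> 33 infected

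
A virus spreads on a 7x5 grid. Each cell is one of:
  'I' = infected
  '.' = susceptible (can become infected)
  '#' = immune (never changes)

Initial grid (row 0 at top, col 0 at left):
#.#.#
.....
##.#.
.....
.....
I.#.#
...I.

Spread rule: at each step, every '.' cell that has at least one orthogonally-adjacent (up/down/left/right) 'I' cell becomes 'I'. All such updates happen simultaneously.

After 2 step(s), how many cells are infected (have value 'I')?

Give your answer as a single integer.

Step 0 (initial): 2 infected
Step 1: +6 new -> 8 infected
Step 2: +4 new -> 12 infected

Answer: 12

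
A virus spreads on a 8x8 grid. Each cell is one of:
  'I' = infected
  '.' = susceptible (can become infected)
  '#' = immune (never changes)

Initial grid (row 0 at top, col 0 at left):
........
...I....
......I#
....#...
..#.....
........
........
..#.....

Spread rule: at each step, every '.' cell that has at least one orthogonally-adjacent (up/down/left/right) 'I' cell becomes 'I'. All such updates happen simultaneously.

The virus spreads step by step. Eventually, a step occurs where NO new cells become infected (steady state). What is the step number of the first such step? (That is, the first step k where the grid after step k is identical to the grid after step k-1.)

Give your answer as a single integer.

Step 0 (initial): 2 infected
Step 1: +7 new -> 9 infected
Step 2: +12 new -> 21 infected
Step 3: +10 new -> 31 infected
Step 4: +8 new -> 39 infected
Step 5: +8 new -> 47 infected
Step 6: +7 new -> 54 infected
Step 7: +3 new -> 57 infected
Step 8: +2 new -> 59 infected
Step 9: +1 new -> 60 infected
Step 10: +0 new -> 60 infected

Answer: 10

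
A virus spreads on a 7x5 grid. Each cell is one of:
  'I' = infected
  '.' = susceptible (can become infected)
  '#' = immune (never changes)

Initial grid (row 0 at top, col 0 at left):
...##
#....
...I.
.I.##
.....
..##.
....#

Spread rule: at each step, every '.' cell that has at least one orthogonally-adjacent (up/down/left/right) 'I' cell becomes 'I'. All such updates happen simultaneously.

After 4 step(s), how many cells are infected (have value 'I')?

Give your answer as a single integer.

Answer: 25

Derivation:
Step 0 (initial): 2 infected
Step 1: +7 new -> 9 infected
Step 2: +7 new -> 16 infected
Step 3: +5 new -> 21 infected
Step 4: +4 new -> 25 infected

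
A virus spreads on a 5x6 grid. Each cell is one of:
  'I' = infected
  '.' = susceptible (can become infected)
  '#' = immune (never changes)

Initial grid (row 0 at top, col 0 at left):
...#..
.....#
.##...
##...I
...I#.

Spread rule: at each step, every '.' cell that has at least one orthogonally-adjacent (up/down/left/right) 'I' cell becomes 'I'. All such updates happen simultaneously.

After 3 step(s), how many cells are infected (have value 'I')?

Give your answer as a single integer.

Step 0 (initial): 2 infected
Step 1: +5 new -> 7 infected
Step 2: +4 new -> 11 infected
Step 3: +3 new -> 14 infected

Answer: 14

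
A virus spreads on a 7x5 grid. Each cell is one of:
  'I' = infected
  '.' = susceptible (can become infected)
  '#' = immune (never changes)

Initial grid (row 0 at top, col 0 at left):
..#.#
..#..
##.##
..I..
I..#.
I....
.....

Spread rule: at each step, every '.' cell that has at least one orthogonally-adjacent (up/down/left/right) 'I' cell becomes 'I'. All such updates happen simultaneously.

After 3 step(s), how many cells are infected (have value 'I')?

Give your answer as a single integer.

Step 0 (initial): 3 infected
Step 1: +8 new -> 11 infected
Step 2: +3 new -> 14 infected
Step 3: +3 new -> 17 infected

Answer: 17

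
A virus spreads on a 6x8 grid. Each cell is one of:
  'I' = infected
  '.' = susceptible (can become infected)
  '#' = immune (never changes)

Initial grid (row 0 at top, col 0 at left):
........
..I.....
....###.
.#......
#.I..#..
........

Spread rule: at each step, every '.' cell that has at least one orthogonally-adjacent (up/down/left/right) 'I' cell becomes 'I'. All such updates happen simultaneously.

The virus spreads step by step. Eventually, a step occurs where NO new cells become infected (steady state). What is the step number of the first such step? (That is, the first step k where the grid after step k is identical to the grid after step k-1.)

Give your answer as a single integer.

Answer: 8

Derivation:
Step 0 (initial): 2 infected
Step 1: +8 new -> 10 infected
Step 2: +10 new -> 20 infected
Step 3: +7 new -> 27 infected
Step 4: +5 new -> 32 infected
Step 5: +4 new -> 36 infected
Step 6: +5 new -> 41 infected
Step 7: +1 new -> 42 infected
Step 8: +0 new -> 42 infected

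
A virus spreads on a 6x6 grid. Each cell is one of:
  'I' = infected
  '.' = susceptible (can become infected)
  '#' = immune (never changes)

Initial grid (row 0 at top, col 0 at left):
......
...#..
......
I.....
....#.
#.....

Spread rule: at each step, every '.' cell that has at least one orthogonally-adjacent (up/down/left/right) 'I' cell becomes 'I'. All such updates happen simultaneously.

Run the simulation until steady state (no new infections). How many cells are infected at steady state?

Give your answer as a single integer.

Answer: 33

Derivation:
Step 0 (initial): 1 infected
Step 1: +3 new -> 4 infected
Step 2: +4 new -> 8 infected
Step 3: +6 new -> 14 infected
Step 4: +6 new -> 20 infected
Step 5: +4 new -> 24 infected
Step 6: +5 new -> 29 infected
Step 7: +3 new -> 32 infected
Step 8: +1 new -> 33 infected
Step 9: +0 new -> 33 infected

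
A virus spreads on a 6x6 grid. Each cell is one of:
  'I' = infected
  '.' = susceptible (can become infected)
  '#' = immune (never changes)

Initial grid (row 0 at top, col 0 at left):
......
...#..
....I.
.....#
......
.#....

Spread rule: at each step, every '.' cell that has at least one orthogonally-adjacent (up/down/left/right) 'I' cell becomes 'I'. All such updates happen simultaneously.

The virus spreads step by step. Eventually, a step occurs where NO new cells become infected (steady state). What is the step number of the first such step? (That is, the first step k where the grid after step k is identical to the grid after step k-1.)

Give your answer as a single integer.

Answer: 8

Derivation:
Step 0 (initial): 1 infected
Step 1: +4 new -> 5 infected
Step 2: +5 new -> 10 infected
Step 3: +8 new -> 18 infected
Step 4: +7 new -> 25 infected
Step 5: +5 new -> 30 infected
Step 6: +2 new -> 32 infected
Step 7: +1 new -> 33 infected
Step 8: +0 new -> 33 infected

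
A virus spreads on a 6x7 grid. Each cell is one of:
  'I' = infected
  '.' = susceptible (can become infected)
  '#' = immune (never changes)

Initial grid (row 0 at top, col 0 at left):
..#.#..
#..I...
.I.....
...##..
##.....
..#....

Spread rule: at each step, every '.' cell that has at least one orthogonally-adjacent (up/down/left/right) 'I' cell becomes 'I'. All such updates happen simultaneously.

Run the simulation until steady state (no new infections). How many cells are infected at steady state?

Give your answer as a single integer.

Step 0 (initial): 2 infected
Step 1: +8 new -> 10 infected
Step 2: +5 new -> 15 infected
Step 3: +5 new -> 20 infected
Step 4: +4 new -> 24 infected
Step 5: +4 new -> 28 infected
Step 6: +3 new -> 31 infected
Step 7: +1 new -> 32 infected
Step 8: +0 new -> 32 infected

Answer: 32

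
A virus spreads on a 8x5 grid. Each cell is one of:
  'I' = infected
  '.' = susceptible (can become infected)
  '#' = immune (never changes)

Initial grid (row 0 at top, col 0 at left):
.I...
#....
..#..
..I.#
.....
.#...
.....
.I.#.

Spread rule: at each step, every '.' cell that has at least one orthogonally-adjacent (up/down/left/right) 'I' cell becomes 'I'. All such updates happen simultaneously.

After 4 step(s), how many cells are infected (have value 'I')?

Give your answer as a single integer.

Step 0 (initial): 3 infected
Step 1: +9 new -> 12 infected
Step 2: +10 new -> 22 infected
Step 3: +9 new -> 31 infected
Step 4: +3 new -> 34 infected

Answer: 34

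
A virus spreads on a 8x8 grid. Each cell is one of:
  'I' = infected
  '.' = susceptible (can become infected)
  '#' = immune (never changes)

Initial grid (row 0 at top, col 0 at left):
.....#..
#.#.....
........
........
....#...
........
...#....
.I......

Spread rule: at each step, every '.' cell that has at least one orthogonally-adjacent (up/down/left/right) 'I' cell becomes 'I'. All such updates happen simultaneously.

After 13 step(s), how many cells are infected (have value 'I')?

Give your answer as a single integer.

Step 0 (initial): 1 infected
Step 1: +3 new -> 4 infected
Step 2: +4 new -> 8 infected
Step 3: +4 new -> 12 infected
Step 4: +6 new -> 18 infected
Step 5: +7 new -> 25 infected
Step 6: +7 new -> 32 infected
Step 7: +6 new -> 38 infected
Step 8: +7 new -> 45 infected
Step 9: +5 new -> 50 infected
Step 10: +4 new -> 54 infected
Step 11: +2 new -> 56 infected
Step 12: +2 new -> 58 infected
Step 13: +1 new -> 59 infected

Answer: 59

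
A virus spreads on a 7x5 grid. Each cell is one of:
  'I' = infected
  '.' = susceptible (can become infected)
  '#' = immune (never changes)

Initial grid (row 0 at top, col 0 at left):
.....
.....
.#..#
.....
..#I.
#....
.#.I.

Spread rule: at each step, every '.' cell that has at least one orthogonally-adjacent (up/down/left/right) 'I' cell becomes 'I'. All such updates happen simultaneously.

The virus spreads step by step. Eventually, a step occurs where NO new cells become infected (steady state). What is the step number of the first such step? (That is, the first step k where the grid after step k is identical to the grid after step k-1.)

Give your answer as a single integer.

Answer: 8

Derivation:
Step 0 (initial): 2 infected
Step 1: +5 new -> 7 infected
Step 2: +5 new -> 12 infected
Step 3: +4 new -> 16 infected
Step 4: +5 new -> 21 infected
Step 5: +5 new -> 26 infected
Step 6: +2 new -> 28 infected
Step 7: +1 new -> 29 infected
Step 8: +0 new -> 29 infected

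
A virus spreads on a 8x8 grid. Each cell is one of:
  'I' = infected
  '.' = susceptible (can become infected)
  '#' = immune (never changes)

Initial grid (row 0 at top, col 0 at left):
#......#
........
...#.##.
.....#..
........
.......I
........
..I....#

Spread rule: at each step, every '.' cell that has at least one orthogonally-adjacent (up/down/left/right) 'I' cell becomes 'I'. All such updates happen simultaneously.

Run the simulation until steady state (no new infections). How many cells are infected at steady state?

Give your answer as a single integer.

Step 0 (initial): 2 infected
Step 1: +6 new -> 8 infected
Step 2: +9 new -> 17 infected
Step 3: +12 new -> 29 infected
Step 4: +6 new -> 35 infected
Step 5: +6 new -> 41 infected
Step 6: +6 new -> 47 infected
Step 7: +6 new -> 53 infected
Step 8: +4 new -> 57 infected
Step 9: +0 new -> 57 infected

Answer: 57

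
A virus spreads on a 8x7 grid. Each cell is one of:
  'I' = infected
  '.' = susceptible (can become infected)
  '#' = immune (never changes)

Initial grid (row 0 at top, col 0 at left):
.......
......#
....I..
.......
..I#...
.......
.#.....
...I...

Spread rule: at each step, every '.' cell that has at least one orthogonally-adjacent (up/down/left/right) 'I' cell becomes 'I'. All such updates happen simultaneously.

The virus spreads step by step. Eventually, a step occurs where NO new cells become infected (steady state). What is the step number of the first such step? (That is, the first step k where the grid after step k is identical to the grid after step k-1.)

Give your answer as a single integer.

Step 0 (initial): 3 infected
Step 1: +10 new -> 13 infected
Step 2: +16 new -> 29 infected
Step 3: +12 new -> 41 infected
Step 4: +8 new -> 49 infected
Step 5: +3 new -> 52 infected
Step 6: +1 new -> 53 infected
Step 7: +0 new -> 53 infected

Answer: 7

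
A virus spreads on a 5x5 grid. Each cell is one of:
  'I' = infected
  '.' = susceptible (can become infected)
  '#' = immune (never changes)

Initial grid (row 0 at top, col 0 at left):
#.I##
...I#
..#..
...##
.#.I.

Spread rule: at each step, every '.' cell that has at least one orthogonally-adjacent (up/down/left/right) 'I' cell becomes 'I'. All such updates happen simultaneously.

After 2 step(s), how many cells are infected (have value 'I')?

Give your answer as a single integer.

Step 0 (initial): 3 infected
Step 1: +5 new -> 8 infected
Step 2: +3 new -> 11 infected

Answer: 11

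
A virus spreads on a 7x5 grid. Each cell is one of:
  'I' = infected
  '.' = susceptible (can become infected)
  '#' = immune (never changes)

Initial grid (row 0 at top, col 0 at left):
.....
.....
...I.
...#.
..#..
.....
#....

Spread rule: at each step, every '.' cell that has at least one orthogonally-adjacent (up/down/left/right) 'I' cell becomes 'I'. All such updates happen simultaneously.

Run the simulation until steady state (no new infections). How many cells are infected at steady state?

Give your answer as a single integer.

Answer: 32

Derivation:
Step 0 (initial): 1 infected
Step 1: +3 new -> 4 infected
Step 2: +6 new -> 10 infected
Step 3: +6 new -> 16 infected
Step 4: +6 new -> 22 infected
Step 5: +5 new -> 27 infected
Step 6: +4 new -> 31 infected
Step 7: +1 new -> 32 infected
Step 8: +0 new -> 32 infected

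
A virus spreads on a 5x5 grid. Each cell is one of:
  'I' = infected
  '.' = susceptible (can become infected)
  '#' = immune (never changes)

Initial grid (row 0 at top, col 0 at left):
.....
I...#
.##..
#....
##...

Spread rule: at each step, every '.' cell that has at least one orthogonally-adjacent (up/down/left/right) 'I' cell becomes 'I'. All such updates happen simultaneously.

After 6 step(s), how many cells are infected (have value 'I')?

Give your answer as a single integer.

Step 0 (initial): 1 infected
Step 1: +3 new -> 4 infected
Step 2: +2 new -> 6 infected
Step 3: +2 new -> 8 infected
Step 4: +2 new -> 10 infected
Step 5: +3 new -> 13 infected
Step 6: +3 new -> 16 infected

Answer: 16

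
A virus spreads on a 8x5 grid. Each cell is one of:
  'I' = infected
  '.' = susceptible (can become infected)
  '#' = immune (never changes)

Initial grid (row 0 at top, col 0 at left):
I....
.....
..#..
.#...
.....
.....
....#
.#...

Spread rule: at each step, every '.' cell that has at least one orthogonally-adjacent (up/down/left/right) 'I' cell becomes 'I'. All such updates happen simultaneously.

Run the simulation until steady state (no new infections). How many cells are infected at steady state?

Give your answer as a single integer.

Answer: 36

Derivation:
Step 0 (initial): 1 infected
Step 1: +2 new -> 3 infected
Step 2: +3 new -> 6 infected
Step 3: +4 new -> 10 infected
Step 4: +3 new -> 13 infected
Step 5: +4 new -> 17 infected
Step 6: +5 new -> 22 infected
Step 7: +6 new -> 28 infected
Step 8: +3 new -> 31 infected
Step 9: +3 new -> 34 infected
Step 10: +1 new -> 35 infected
Step 11: +1 new -> 36 infected
Step 12: +0 new -> 36 infected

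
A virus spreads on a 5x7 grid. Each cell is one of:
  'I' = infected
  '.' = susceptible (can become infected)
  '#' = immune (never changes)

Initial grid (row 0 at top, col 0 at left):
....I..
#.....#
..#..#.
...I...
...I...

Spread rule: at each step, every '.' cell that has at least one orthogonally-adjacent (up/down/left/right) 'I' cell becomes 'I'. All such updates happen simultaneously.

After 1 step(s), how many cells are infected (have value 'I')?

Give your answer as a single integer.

Step 0 (initial): 3 infected
Step 1: +8 new -> 11 infected

Answer: 11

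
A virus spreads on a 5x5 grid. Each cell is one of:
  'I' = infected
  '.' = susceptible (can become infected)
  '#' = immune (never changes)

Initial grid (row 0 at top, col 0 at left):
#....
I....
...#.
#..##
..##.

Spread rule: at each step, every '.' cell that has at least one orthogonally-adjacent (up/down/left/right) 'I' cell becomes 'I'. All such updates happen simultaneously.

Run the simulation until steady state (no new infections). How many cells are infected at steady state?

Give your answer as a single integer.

Answer: 17

Derivation:
Step 0 (initial): 1 infected
Step 1: +2 new -> 3 infected
Step 2: +3 new -> 6 infected
Step 3: +4 new -> 10 infected
Step 4: +4 new -> 14 infected
Step 5: +3 new -> 17 infected
Step 6: +0 new -> 17 infected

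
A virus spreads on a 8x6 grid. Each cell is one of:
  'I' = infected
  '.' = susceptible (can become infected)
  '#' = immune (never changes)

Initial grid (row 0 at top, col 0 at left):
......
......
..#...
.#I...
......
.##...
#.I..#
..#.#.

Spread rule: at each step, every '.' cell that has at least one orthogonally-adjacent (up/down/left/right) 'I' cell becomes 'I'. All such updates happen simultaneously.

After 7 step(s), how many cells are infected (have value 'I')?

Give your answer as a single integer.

Answer: 39

Derivation:
Step 0 (initial): 2 infected
Step 1: +4 new -> 6 infected
Step 2: +8 new -> 14 infected
Step 3: +7 new -> 21 infected
Step 4: +8 new -> 29 infected
Step 5: +5 new -> 34 infected
Step 6: +4 new -> 38 infected
Step 7: +1 new -> 39 infected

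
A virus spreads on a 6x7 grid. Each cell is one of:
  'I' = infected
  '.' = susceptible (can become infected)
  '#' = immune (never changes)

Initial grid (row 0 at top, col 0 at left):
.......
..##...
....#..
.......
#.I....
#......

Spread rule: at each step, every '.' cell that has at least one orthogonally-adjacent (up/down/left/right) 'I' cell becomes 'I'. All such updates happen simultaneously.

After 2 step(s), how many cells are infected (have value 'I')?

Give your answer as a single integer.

Step 0 (initial): 1 infected
Step 1: +4 new -> 5 infected
Step 2: +6 new -> 11 infected

Answer: 11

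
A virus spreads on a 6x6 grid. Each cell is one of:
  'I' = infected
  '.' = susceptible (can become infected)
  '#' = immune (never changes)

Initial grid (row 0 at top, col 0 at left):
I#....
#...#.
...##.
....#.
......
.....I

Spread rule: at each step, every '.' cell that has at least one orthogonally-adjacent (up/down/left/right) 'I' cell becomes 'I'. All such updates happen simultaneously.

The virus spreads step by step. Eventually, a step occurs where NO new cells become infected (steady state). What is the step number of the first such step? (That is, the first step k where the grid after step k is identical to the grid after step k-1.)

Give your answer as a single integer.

Step 0 (initial): 2 infected
Step 1: +2 new -> 4 infected
Step 2: +3 new -> 7 infected
Step 3: +3 new -> 10 infected
Step 4: +4 new -> 14 infected
Step 5: +4 new -> 18 infected
Step 6: +4 new -> 22 infected
Step 7: +4 new -> 26 infected
Step 8: +4 new -> 30 infected
Step 9: +0 new -> 30 infected

Answer: 9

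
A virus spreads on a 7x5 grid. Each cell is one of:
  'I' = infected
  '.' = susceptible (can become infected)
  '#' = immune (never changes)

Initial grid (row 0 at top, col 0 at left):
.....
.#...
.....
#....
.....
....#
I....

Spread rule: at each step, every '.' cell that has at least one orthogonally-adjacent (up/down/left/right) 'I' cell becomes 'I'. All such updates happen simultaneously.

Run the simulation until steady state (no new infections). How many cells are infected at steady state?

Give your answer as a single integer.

Answer: 32

Derivation:
Step 0 (initial): 1 infected
Step 1: +2 new -> 3 infected
Step 2: +3 new -> 6 infected
Step 3: +3 new -> 9 infected
Step 4: +4 new -> 13 infected
Step 5: +3 new -> 16 infected
Step 6: +4 new -> 20 infected
Step 7: +4 new -> 24 infected
Step 8: +4 new -> 28 infected
Step 9: +3 new -> 31 infected
Step 10: +1 new -> 32 infected
Step 11: +0 new -> 32 infected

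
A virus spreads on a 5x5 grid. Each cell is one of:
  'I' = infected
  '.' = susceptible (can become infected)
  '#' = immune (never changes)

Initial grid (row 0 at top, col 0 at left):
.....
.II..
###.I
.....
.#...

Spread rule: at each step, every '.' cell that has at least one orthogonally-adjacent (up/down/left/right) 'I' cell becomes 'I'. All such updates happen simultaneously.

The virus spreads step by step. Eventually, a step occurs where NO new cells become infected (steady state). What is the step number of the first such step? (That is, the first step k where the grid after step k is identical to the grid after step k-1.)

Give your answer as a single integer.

Step 0 (initial): 3 infected
Step 1: +7 new -> 10 infected
Step 2: +5 new -> 15 infected
Step 3: +2 new -> 17 infected
Step 4: +2 new -> 19 infected
Step 5: +1 new -> 20 infected
Step 6: +1 new -> 21 infected
Step 7: +0 new -> 21 infected

Answer: 7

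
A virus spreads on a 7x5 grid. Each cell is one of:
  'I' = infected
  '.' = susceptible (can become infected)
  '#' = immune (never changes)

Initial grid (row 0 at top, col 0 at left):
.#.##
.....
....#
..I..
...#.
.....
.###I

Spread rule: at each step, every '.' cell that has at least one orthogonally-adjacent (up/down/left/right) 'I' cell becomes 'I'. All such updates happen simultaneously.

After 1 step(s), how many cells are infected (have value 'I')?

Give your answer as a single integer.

Answer: 7

Derivation:
Step 0 (initial): 2 infected
Step 1: +5 new -> 7 infected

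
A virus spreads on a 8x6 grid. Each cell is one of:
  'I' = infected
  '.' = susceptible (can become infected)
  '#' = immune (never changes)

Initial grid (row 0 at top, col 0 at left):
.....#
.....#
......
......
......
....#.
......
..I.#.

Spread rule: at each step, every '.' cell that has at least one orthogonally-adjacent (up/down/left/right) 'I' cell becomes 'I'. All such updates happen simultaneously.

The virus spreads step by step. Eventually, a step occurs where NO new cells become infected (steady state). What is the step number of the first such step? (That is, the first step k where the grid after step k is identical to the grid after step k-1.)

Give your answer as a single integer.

Step 0 (initial): 1 infected
Step 1: +3 new -> 4 infected
Step 2: +4 new -> 8 infected
Step 3: +5 new -> 13 infected
Step 4: +5 new -> 18 infected
Step 5: +7 new -> 25 infected
Step 6: +6 new -> 31 infected
Step 7: +6 new -> 37 infected
Step 8: +5 new -> 42 infected
Step 9: +2 new -> 44 infected
Step 10: +0 new -> 44 infected

Answer: 10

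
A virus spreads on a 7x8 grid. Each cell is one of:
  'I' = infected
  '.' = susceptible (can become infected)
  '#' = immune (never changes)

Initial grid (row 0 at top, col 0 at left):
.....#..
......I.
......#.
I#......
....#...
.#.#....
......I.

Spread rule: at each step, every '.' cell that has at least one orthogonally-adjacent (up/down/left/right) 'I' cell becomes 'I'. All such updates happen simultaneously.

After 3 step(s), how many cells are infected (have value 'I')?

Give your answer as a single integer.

Answer: 38

Derivation:
Step 0 (initial): 3 infected
Step 1: +8 new -> 11 infected
Step 2: +12 new -> 23 infected
Step 3: +15 new -> 38 infected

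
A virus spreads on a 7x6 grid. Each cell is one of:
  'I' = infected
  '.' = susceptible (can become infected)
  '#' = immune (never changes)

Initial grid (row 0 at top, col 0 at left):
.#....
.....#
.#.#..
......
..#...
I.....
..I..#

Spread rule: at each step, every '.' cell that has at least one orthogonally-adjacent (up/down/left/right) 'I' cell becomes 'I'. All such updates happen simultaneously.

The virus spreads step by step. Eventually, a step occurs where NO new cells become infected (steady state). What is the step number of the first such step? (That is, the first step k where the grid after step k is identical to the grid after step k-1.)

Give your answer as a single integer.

Answer: 10

Derivation:
Step 0 (initial): 2 infected
Step 1: +6 new -> 8 infected
Step 2: +4 new -> 12 infected
Step 3: +4 new -> 16 infected
Step 4: +5 new -> 21 infected
Step 5: +5 new -> 26 infected
Step 6: +3 new -> 29 infected
Step 7: +4 new -> 33 infected
Step 8: +2 new -> 35 infected
Step 9: +1 new -> 36 infected
Step 10: +0 new -> 36 infected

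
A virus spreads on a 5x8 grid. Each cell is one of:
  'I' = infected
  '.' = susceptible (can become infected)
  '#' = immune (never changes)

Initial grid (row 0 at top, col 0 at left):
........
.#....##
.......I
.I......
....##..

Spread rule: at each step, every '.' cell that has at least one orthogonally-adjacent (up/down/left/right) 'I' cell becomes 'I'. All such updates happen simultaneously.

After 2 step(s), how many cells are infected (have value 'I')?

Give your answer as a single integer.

Step 0 (initial): 2 infected
Step 1: +6 new -> 8 infected
Step 2: +8 new -> 16 infected

Answer: 16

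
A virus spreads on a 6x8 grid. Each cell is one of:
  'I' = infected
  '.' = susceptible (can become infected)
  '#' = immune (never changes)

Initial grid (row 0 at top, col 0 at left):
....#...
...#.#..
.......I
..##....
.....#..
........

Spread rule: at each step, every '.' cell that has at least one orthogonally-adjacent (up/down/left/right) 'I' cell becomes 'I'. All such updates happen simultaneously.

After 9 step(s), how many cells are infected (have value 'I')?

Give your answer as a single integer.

Answer: 41

Derivation:
Step 0 (initial): 1 infected
Step 1: +3 new -> 4 infected
Step 2: +5 new -> 9 infected
Step 3: +5 new -> 14 infected
Step 4: +5 new -> 19 infected
Step 5: +3 new -> 22 infected
Step 6: +4 new -> 26 infected
Step 7: +6 new -> 32 infected
Step 8: +6 new -> 38 infected
Step 9: +3 new -> 41 infected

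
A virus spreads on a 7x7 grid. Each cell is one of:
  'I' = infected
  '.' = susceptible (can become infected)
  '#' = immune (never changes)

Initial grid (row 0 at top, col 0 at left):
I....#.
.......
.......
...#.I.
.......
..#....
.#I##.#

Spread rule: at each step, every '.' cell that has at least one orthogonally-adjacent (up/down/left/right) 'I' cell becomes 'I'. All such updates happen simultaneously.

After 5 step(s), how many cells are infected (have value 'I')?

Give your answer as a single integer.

Step 0 (initial): 3 infected
Step 1: +6 new -> 9 infected
Step 2: +9 new -> 18 infected
Step 3: +11 new -> 29 infected
Step 4: +8 new -> 37 infected
Step 5: +3 new -> 40 infected

Answer: 40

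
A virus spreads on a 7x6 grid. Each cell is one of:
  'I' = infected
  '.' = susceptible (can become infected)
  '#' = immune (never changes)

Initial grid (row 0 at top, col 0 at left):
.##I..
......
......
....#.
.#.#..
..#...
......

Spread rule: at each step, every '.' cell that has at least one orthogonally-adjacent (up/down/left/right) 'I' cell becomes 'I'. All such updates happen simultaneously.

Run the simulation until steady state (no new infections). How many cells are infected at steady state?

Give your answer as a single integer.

Step 0 (initial): 1 infected
Step 1: +2 new -> 3 infected
Step 2: +4 new -> 7 infected
Step 3: +5 new -> 12 infected
Step 4: +4 new -> 16 infected
Step 5: +5 new -> 21 infected
Step 6: +2 new -> 23 infected
Step 7: +3 new -> 26 infected
Step 8: +3 new -> 29 infected
Step 9: +4 new -> 33 infected
Step 10: +2 new -> 35 infected
Step 11: +1 new -> 36 infected
Step 12: +0 new -> 36 infected

Answer: 36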